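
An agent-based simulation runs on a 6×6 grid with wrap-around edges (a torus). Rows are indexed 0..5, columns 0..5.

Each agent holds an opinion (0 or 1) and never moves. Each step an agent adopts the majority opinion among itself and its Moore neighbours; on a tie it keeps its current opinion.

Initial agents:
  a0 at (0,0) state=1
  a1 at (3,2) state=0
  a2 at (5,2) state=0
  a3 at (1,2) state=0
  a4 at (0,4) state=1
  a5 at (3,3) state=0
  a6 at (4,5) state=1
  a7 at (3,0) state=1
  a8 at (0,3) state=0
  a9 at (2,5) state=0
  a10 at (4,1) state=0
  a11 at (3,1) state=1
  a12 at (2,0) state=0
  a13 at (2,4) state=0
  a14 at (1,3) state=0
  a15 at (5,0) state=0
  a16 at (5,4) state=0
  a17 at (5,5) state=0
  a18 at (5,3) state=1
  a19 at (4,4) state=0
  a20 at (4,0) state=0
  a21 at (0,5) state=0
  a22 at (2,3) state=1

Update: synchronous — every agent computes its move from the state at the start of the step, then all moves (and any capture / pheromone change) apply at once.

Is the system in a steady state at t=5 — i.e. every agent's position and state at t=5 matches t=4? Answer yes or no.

yes

t=1: a0@(0,0):0 a1@(3,2):0 a2@(5,2):0 a3@(1,2):0 a4@(0,4):0 a5@(3,3):0 a6@(4,5):0 a7@(3,0):0 a8@(0,3):0 a9@(2,5):0 a10@(4,1):0 a11@(3,1):0 a12@(2,0):0 a13@(2,4):0 a14@(1,3):0 a15@(5,0):0 a16@(5,4):0 a17@(5,5):0 a18@(5,3):0 a19@(4,4):0 a20@(4,0):0 a21@(0,5):0 a22@(2,3):0
t=2: (unchanged — steady state)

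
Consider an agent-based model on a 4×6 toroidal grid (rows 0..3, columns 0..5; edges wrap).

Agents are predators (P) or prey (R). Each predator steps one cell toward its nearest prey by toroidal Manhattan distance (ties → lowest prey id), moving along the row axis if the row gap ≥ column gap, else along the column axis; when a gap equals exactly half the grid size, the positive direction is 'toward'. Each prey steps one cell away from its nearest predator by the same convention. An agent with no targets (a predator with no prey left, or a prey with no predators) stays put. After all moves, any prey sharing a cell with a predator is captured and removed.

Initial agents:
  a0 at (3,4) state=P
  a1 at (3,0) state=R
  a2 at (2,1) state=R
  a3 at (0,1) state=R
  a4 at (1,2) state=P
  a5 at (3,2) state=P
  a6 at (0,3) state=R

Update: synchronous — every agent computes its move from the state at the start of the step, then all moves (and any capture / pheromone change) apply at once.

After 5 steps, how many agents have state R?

t=1: a0@(3,5):P a4@(2,2):P a5@(3,1):P a6@(1,3):R
t=2: a0@(0,5):P a4@(1,2):P a5@(0,1):P a6@(0,3):R
t=3: a0@(0,4):P a4@(0,2):P a5@(0,2):P
t=4: (unchanged — steady state)

0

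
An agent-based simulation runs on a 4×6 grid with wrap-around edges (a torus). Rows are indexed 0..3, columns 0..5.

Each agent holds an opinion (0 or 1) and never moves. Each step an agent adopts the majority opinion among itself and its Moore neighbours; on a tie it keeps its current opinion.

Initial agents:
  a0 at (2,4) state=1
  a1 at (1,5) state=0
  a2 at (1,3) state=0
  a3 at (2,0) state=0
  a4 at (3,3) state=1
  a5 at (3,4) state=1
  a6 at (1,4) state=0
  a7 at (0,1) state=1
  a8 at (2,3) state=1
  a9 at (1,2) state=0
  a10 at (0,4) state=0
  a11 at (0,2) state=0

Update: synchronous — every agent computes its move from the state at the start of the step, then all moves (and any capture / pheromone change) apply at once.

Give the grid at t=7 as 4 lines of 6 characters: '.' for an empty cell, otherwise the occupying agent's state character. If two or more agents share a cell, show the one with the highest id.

.00.0.
..0000
0..11.
...11.

t=1: a0@(2,4):1 a1@(1,5):0 a2@(1,3):0 a3@(2,0):0 a4@(3,3):1 a5@(3,4):1 a6@(1,4):0 a7@(0,1):0 a8@(2,3):1 a9@(1,2):0 a10@(0,4):0 a11@(0,2):0
t=2: (unchanged — steady state)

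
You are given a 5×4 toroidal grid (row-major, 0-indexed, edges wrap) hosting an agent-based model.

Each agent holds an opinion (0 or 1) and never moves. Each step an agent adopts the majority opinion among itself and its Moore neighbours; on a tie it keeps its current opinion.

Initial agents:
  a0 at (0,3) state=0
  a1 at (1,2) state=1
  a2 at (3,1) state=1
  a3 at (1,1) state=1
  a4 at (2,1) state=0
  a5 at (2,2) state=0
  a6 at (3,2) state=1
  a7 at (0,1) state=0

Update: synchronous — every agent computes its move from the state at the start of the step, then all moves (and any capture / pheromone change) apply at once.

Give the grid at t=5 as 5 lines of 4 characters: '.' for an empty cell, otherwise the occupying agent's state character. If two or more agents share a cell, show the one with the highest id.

.0.0
.10.
.11.
.11.
....

t=1: a0@(0,3):0 a1@(1,2):0 a2@(3,1):1 a3@(1,1):0 a4@(2,1):1 a5@(2,2):1 a6@(3,2):1 a7@(0,1):1
t=2: a0@(0,3):0 a1@(1,2):0 a2@(3,1):1 a3@(1,1):1 a4@(2,1):1 a5@(2,2):1 a6@(3,2):1 a7@(0,1):0
t=3: (unchanged — steady state)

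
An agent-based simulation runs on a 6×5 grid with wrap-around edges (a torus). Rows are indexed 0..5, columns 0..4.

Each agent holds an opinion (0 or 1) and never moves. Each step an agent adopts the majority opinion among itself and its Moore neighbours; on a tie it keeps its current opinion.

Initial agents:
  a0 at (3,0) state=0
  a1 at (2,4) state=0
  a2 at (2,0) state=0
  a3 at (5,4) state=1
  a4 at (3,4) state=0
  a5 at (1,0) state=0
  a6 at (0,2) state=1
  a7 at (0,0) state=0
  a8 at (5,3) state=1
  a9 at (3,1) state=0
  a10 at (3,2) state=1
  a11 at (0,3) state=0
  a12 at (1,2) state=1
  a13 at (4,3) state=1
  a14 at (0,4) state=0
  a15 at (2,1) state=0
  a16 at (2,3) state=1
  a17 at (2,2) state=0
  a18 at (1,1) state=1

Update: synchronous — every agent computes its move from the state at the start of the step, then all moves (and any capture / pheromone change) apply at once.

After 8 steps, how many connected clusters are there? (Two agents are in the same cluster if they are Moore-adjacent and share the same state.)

t=1: a0@(3,0):0 a1@(2,4):0 a2@(2,0):0 a3@(5,4):1 a4@(3,4):0 a5@(1,0):0 a6@(0,2):1 a7@(0,0):0 a8@(5,3):1 a9@(3,1):0 a10@(3,2):1 a11@(0,3):1 a12@(1,2):1 a13@(4,3):1 a14@(0,4):0 a15@(2,1):0 a16@(2,3):1 a17@(2,2):1 a18@(1,1):0
t=2: (unchanged — steady state)

2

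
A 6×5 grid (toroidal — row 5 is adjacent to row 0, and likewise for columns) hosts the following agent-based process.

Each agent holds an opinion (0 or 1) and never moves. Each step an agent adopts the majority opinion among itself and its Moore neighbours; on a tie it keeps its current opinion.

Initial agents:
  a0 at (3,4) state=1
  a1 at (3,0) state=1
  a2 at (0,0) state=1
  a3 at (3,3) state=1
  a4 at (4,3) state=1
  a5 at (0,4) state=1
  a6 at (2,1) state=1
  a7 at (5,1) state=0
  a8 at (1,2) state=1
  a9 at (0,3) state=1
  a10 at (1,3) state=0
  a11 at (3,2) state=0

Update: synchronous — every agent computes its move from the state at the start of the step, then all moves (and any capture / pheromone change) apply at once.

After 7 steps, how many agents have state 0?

1

t=1: a0@(3,4):1 a1@(3,0):1 a2@(0,0):1 a3@(3,3):1 a4@(4,3):1 a5@(0,4):1 a6@(2,1):1 a7@(5,1):0 a8@(1,2):1 a9@(0,3):1 a10@(1,3):1 a11@(3,2):1
t=2: (unchanged — steady state)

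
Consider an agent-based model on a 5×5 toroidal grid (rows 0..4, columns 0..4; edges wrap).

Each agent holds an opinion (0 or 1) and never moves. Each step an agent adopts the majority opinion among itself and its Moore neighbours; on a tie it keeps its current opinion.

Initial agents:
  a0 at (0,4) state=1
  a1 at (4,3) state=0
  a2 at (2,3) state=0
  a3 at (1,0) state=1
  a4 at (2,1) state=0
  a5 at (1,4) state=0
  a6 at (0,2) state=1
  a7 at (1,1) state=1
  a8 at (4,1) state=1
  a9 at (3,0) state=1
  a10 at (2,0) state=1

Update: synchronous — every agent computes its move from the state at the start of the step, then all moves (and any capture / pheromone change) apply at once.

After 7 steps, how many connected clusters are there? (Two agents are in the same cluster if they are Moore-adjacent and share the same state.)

t=1: a0@(0,4):1 a1@(4,3):1 a2@(2,3):0 a3@(1,0):1 a4@(2,1):1 a5@(1,4):1 a6@(0,2):1 a7@(1,1):1 a8@(4,1):1 a9@(3,0):1 a10@(2,0):1
t=2: (unchanged — steady state)

2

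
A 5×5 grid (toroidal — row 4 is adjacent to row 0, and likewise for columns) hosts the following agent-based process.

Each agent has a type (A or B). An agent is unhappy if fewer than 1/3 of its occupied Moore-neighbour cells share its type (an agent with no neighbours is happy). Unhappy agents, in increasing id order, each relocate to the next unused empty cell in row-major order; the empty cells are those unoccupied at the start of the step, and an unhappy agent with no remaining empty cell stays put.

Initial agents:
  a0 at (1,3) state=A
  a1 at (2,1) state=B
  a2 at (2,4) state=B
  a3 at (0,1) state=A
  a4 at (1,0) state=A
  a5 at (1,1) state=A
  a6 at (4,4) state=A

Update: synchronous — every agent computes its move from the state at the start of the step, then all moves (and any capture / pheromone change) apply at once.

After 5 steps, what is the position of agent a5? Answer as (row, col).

(1, 1)

t=1: a0@(0,0):A a1@(0,2):B a2@(0,3):B a3@(0,1):A a4@(1,0):A a5@(1,1):A a6@(4,4):A
t=2: (unchanged — steady state)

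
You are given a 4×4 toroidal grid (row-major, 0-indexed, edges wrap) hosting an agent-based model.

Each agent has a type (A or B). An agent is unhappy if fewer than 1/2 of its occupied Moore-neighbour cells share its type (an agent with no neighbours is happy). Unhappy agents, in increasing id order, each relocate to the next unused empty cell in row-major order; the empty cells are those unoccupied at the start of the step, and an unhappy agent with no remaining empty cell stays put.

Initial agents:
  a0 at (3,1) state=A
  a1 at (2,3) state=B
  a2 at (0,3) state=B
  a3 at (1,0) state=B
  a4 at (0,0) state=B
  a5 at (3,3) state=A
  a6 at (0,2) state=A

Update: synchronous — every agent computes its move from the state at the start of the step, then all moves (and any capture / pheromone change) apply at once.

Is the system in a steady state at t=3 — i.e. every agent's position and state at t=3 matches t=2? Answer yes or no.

t=1: a0@(3,1):A a1@(2,3):B a2@(0,3):B a3@(1,0):B a4@(0,0):B a5@(0,1):A a6@(0,2):A
t=2: (unchanged — steady state)

yes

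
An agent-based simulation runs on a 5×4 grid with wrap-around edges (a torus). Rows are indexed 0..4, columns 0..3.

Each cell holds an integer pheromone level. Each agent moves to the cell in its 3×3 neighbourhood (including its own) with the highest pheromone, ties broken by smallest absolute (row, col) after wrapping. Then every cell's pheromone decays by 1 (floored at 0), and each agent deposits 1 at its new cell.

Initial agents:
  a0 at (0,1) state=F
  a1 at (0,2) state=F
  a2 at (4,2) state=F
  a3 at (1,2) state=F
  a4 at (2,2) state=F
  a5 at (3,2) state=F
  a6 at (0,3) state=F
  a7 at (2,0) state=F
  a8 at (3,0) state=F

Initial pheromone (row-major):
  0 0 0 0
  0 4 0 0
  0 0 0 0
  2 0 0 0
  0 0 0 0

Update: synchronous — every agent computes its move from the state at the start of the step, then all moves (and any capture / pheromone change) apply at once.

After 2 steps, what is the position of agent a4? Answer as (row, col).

(1, 1)

t=1: a0@(1,1) a1@(1,1) a2@(0,1) a3@(1,1) a4@(1,1) a5@(2,1) a6@(0,0) a7@(1,1) a8@(3,0) | pheromone: 1 1 0 0 / 0 8 0 0 / 0 1 0 0 / 2 0 0 0 / 0 0 0 0
t=2: a0@(1,1) a1@(1,1) a2@(1,1) a3@(1,1) a4@(1,1) a5@(1,1) a6@(1,1) a7@(1,1) a8@(3,0) | pheromone: 0 0 0 0 / 0 15 0 0 / 0 0 0 0 / 2 0 0 0 / 0 0 0 0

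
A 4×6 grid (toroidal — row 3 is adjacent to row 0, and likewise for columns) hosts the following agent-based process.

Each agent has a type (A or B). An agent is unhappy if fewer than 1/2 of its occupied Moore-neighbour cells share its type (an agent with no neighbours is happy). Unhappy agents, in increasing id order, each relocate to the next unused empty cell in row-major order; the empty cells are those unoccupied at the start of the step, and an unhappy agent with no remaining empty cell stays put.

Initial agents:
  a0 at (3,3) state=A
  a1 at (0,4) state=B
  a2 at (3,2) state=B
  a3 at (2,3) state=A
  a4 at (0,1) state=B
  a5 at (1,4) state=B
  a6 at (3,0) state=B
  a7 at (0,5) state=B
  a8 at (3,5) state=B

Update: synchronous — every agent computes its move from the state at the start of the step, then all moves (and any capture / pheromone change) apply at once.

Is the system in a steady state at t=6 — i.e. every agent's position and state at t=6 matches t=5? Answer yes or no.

t=1: a0@(0,0):A a1@(0,4):B a2@(0,2):B a3@(0,3):A a4@(0,1):B a5@(1,4):B a6@(3,0):B a7@(0,5):B a8@(3,5):B
t=2: a0@(1,0):A a1@(0,4):B a2@(0,2):B a3@(1,1):A a4@(0,1):B a5@(1,4):B a6@(3,0):B a7@(0,5):B a8@(3,5):B
t=3: a0@(0,0):A a1@(0,4):B a2@(0,2):B a3@(0,3):A a4@(0,1):B a5@(1,4):B a6@(3,0):B a7@(0,5):B a8@(3,5):B
t=4: a0@(1,0):A a1@(0,4):B a2@(0,2):B a3@(1,1):A a4@(0,1):B a5@(1,4):B a6@(3,0):B a7@(0,5):B a8@(3,5):B
t=5: a0@(0,0):A a1@(0,4):B a2@(0,2):B a3@(0,3):A a4@(0,1):B a5@(1,4):B a6@(3,0):B a7@(0,5):B a8@(3,5):B
t=6: a0@(1,0):A a1@(0,4):B a2@(0,2):B a3@(1,1):A a4@(0,1):B a5@(1,4):B a6@(3,0):B a7@(0,5):B a8@(3,5):B

no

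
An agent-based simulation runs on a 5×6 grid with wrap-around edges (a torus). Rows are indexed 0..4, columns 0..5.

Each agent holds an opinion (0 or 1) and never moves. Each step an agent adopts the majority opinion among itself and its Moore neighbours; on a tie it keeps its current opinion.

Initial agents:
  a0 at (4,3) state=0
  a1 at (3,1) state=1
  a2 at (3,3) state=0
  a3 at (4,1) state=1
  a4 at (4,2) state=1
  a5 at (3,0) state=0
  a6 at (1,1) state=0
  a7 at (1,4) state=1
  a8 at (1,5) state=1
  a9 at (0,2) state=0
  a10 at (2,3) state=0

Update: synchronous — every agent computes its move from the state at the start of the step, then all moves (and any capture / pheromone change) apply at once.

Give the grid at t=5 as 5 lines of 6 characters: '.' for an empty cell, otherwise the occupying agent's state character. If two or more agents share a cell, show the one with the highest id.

..0...
.0..11
...0..
11.0..
.110..

t=1: a0@(4,3):0 a1@(3,1):1 a2@(3,3):0 a3@(4,1):1 a4@(4,2):1 a5@(3,0):1 a6@(1,1):0 a7@(1,4):1 a8@(1,5):1 a9@(0,2):0 a10@(2,3):0
t=2: (unchanged — steady state)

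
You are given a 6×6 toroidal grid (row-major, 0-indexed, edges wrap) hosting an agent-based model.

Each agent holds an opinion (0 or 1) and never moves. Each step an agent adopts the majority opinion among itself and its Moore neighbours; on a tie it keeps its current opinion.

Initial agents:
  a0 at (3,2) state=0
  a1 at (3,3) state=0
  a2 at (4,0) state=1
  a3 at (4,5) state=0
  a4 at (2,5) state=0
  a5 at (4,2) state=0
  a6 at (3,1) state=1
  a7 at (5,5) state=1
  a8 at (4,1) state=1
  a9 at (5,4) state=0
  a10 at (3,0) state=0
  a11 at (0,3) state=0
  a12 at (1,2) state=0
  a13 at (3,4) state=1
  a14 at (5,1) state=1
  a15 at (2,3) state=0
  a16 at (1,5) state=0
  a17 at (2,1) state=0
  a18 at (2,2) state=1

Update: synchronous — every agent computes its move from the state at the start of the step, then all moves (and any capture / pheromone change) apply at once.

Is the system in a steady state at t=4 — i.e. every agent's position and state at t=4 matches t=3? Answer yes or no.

t=1: a0@(3,2):0 a1@(3,3):0 a2@(4,0):1 a3@(4,5):0 a4@(2,5):0 a5@(4,2):0 a6@(3,1):1 a7@(5,5):1 a8@(4,1):1 a9@(5,4):0 a10@(3,0):0 a11@(0,3):0 a12@(1,2):0 a13@(3,4):0 a14@(5,1):1 a15@(2,3):0 a16@(1,5):0 a17@(2,1):0 a18@(2,2):0
t=2: a0@(3,2):0 a1@(3,3):0 a2@(4,0):1 a3@(4,5):0 a4@(2,5):0 a5@(4,2):0 a6@(3,1):0 a7@(5,5):1 a8@(4,1):1 a9@(5,4):0 a10@(3,0):0 a11@(0,3):0 a12@(1,2):0 a13@(3,4):0 a14@(5,1):1 a15@(2,3):0 a16@(1,5):0 a17@(2,1):0 a18@(2,2):0
t=3: a0@(3,2):0 a1@(3,3):0 a2@(4,0):1 a3@(4,5):0 a4@(2,5):0 a5@(4,2):0 a6@(3,1):0 a7@(5,5):1 a8@(4,1):0 a9@(5,4):0 a10@(3,0):0 a11@(0,3):0 a12@(1,2):0 a13@(3,4):0 a14@(5,1):1 a15@(2,3):0 a16@(1,5):0 a17@(2,1):0 a18@(2,2):0
t=4: a0@(3,2):0 a1@(3,3):0 a2@(4,0):0 a3@(4,5):0 a4@(2,5):0 a5@(4,2):0 a6@(3,1):0 a7@(5,5):1 a8@(4,1):0 a9@(5,4):0 a10@(3,0):0 a11@(0,3):0 a12@(1,2):0 a13@(3,4):0 a14@(5,1):1 a15@(2,3):0 a16@(1,5):0 a17@(2,1):0 a18@(2,2):0

no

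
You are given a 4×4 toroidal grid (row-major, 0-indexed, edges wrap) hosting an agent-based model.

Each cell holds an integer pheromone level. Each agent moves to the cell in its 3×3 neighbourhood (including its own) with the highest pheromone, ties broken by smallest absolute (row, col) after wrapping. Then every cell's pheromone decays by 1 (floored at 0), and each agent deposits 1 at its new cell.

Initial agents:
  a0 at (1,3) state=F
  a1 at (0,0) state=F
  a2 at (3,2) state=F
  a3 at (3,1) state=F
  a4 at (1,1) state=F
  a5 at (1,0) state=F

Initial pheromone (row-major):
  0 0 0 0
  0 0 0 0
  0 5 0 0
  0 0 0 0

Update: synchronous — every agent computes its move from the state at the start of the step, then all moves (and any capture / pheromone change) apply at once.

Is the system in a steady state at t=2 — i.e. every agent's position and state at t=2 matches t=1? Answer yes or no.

yes

t=1: a0@(0,0) a1@(0,0) a2@(2,1) a3@(2,1) a4@(2,1) a5@(2,1) | pheromone: 2 0 0 0 / 0 0 0 0 / 0 8 0 0 / 0 0 0 0
t=2: a0@(0,0) a1@(0,0) a2@(2,1) a3@(2,1) a4@(2,1) a5@(2,1) | pheromone: 3 0 0 0 / 0 0 0 0 / 0 11 0 0 / 0 0 0 0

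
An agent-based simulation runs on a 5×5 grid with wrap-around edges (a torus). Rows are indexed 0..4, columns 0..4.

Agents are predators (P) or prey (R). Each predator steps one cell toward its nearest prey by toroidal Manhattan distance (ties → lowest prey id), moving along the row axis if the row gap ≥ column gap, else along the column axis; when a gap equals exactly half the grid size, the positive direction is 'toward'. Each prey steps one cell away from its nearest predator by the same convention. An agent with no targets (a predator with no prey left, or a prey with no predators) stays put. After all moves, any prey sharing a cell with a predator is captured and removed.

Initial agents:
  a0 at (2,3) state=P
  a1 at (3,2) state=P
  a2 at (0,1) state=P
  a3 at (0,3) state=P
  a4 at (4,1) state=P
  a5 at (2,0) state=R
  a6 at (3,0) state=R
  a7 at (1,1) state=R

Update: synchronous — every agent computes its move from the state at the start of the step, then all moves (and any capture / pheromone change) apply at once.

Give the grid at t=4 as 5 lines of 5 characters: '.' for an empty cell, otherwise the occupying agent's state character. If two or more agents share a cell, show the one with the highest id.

.P..P
....R
.....
.....
.R...

t=1: a0@(2,4):P a1@(3,1):P a2@(1,1):P a3@(0,2):P a4@(3,1):P a5@(2,1):R a6@(3,4):R a7@(2,1):R
t=2: a0@(3,4):P a1@(2,1):P a2@(2,1):P a3@(1,2):P a4@(2,1):P a5@(1,1):R a6@(4,4):R a7@(1,1):R
t=3: a0@(4,4):P a1@(1,1):P a2@(1,1):P a3@(1,1):P a4@(1,1):P a5@(0,1):R a6@(0,4):R a7@(0,1):R
t=4: a0@(0,4):P a1@(0,1):P a2@(0,1):P a3@(0,1):P a4@(0,1):P a5@(4,1):R a6@(1,4):R a7@(4,1):R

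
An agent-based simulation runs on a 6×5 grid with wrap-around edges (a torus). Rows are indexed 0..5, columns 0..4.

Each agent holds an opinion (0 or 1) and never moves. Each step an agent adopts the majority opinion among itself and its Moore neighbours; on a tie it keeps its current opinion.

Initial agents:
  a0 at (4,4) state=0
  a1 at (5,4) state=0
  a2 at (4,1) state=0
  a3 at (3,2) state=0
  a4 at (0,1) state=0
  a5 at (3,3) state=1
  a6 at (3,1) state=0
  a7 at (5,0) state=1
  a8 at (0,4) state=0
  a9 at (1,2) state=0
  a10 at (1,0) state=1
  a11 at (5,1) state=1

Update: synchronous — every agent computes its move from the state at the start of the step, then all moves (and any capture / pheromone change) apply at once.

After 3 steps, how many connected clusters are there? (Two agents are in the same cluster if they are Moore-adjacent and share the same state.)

1

t=1: a0@(4,4):0 a1@(5,4):0 a2@(4,1):0 a3@(3,2):0 a4@(0,1):1 a5@(3,3):0 a6@(3,1):0 a7@(5,0):0 a8@(0,4):0 a9@(1,2):0 a10@(1,0):0 a11@(5,1):1
t=2: a0@(4,4):0 a1@(5,4):0 a2@(4,1):0 a3@(3,2):0 a4@(0,1):0 a5@(3,3):0 a6@(3,1):0 a7@(5,0):0 a8@(0,4):0 a9@(1,2):0 a10@(1,0):0 a11@(5,1):1
t=3: a0@(4,4):0 a1@(5,4):0 a2@(4,1):0 a3@(3,2):0 a4@(0,1):0 a5@(3,3):0 a6@(3,1):0 a7@(5,0):0 a8@(0,4):0 a9@(1,2):0 a10@(1,0):0 a11@(5,1):0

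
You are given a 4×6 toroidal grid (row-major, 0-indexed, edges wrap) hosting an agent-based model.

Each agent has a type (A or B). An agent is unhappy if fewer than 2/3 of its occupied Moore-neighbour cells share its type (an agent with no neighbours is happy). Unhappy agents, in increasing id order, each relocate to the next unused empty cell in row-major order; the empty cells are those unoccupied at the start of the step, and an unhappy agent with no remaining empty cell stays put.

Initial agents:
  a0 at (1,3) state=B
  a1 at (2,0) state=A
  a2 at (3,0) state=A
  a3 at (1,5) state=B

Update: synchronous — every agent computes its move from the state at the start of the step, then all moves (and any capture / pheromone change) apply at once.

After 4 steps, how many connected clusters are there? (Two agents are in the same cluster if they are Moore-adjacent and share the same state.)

t=1: a0@(1,3):B a1@(0,0):A a2@(3,0):A a3@(0,1):B
t=2: a0@(1,3):B a1@(0,2):A a2@(0,3):A a3@(0,4):B
t=3: a0@(0,0):B a1@(0,1):A a2@(0,5):A a3@(1,0):B
t=4: a0@(0,2):B a1@(0,3):A a2@(0,4):A a3@(1,1):B

2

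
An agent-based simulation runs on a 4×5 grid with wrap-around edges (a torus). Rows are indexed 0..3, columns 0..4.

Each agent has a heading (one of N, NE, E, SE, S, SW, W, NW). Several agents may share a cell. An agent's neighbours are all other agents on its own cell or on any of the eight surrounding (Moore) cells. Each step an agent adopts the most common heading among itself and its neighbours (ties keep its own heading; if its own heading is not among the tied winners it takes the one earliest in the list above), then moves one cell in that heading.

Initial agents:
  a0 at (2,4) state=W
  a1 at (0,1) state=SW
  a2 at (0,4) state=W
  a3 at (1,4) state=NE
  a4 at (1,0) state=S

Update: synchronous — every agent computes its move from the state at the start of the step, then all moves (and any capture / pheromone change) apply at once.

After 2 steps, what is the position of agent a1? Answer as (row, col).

t=1: a0@(2,3):W a1@(1,0):SW a2@(0,3):W a3@(1,3):W a4@(1,4):W
t=2: a0@(2,2):W a1@(2,4):SW a2@(0,2):W a3@(1,2):W a4@(1,3):W

(2, 4)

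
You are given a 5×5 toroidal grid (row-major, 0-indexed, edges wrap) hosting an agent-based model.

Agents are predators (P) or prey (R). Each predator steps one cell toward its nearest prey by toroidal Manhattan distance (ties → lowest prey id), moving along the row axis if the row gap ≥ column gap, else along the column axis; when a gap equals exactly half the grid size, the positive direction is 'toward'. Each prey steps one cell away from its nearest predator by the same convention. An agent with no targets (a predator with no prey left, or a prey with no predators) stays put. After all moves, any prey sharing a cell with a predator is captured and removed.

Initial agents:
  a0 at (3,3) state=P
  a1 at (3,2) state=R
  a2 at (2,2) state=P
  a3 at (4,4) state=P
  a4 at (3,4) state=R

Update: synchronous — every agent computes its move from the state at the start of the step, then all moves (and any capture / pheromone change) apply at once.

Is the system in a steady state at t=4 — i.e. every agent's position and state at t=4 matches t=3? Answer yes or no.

t=1: a0@(3,2):P a1@(3,1):R a2@(3,2):P a3@(3,4):P a4@(3,0):R
t=2: a0@(3,1):P a2@(3,1):P a3@(3,0):P
t=3: (unchanged — steady state)

yes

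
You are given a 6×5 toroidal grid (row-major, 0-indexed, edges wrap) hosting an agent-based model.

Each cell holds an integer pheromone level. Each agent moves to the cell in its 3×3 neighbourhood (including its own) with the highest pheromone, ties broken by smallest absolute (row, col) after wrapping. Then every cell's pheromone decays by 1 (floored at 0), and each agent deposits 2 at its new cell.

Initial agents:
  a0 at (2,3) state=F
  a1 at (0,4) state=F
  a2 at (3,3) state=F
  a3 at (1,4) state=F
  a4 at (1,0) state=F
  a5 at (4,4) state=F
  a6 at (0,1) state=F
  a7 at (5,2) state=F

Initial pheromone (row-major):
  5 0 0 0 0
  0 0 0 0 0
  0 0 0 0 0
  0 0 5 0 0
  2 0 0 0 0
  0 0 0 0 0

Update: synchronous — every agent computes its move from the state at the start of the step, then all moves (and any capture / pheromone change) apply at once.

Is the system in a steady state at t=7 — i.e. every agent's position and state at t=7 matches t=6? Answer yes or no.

yes

t=1: a0@(3,2) a1@(0,0) a2@(3,2) a3@(0,0) a4@(0,0) a5@(4,0) a6@(0,0) a7@(0,1) | pheromone: 12 2 0 0 0 / 0 0 0 0 0 / 0 0 0 0 0 / 0 0 8 0 0 / 3 0 0 0 0 / 0 0 0 0 0
t=2: a0@(3,2) a1@(0,0) a2@(3,2) a3@(0,0) a4@(0,0) a5@(4,0) a6@(0,0) a7@(0,0) | pheromone: 21 1 0 0 0 / 0 0 0 0 0 / 0 0 0 0 0 / 0 0 11 0 0 / 4 0 0 0 0 / 0 0 0 0 0
t=3: a0@(3,2) a1@(0,0) a2@(3,2) a3@(0,0) a4@(0,0) a5@(4,0) a6@(0,0) a7@(0,0) | pheromone: 30 0 0 0 0 / 0 0 0 0 0 / 0 0 0 0 0 / 0 0 14 0 0 / 5 0 0 0 0 / 0 0 0 0 0
t=4: a0@(3,2) a1@(0,0) a2@(3,2) a3@(0,0) a4@(0,0) a5@(4,0) a6@(0,0) a7@(0,0) | pheromone: 39 0 0 0 0 / 0 0 0 0 0 / 0 0 0 0 0 / 0 0 17 0 0 / 6 0 0 0 0 / 0 0 0 0 0
t=5: a0@(3,2) a1@(0,0) a2@(3,2) a3@(0,0) a4@(0,0) a5@(4,0) a6@(0,0) a7@(0,0) | pheromone: 48 0 0 0 0 / 0 0 0 0 0 / 0 0 0 0 0 / 0 0 20 0 0 / 7 0 0 0 0 / 0 0 0 0 0
t=6: a0@(3,2) a1@(0,0) a2@(3,2) a3@(0,0) a4@(0,0) a5@(4,0) a6@(0,0) a7@(0,0) | pheromone: 57 0 0 0 0 / 0 0 0 0 0 / 0 0 0 0 0 / 0 0 23 0 0 / 8 0 0 0 0 / 0 0 0 0 0
t=7: a0@(3,2) a1@(0,0) a2@(3,2) a3@(0,0) a4@(0,0) a5@(4,0) a6@(0,0) a7@(0,0) | pheromone: 66 0 0 0 0 / 0 0 0 0 0 / 0 0 0 0 0 / 0 0 26 0 0 / 9 0 0 0 0 / 0 0 0 0 0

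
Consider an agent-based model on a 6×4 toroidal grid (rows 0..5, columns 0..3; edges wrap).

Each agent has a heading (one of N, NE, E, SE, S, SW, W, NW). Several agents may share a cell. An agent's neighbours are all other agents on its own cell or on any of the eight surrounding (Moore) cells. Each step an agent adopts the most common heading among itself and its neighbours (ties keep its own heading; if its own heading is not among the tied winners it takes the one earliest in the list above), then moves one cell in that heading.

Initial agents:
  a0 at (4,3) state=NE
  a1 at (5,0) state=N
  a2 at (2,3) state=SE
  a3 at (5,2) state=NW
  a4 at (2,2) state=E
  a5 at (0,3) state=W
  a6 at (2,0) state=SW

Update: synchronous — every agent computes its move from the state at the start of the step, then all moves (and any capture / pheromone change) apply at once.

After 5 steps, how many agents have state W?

t=1: a0@(3,0):NE a1@(4,0):N a2@(3,0):SE a3@(4,1):NW a4@(2,3):E a5@(0,2):W a6@(3,3):SW
t=2: a0@(2,1):NE a1@(3,0):N a2@(4,1):SE a3@(3,0):NW a4@(2,0):E a5@(0,1):W a6@(4,2):SW
t=3: a0@(1,2):NE a1@(2,0):N a2@(5,2):SE a3@(2,3):NW a4@(2,1):E a5@(0,0):W a6@(5,1):SW
t=4: a0@(0,3):NE a1@(1,0):N a2@(0,3):SE a3@(1,2):NW a4@(2,2):E a5@(0,3):W a6@(0,0):SW
t=5: a0@(5,0):NE a1@(0,0):N a2@(1,0):SE a3@(0,1):NW a4@(2,3):E a5@(0,2):W a6@(1,3):SW

1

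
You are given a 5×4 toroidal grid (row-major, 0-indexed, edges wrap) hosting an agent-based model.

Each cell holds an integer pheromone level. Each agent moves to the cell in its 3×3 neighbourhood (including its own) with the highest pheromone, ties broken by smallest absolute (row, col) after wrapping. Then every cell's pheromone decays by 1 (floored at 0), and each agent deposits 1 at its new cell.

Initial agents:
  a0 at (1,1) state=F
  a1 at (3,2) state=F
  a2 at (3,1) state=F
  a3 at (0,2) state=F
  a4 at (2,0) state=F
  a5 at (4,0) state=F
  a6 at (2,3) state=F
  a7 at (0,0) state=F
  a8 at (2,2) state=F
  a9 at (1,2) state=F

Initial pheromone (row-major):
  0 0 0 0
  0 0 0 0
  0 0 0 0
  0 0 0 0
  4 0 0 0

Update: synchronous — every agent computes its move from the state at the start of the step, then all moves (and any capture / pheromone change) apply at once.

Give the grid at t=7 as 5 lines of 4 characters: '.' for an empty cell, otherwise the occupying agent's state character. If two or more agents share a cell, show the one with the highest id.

t=1: a0@(0,0) a1@(2,1) a2@(4,0) a3@(0,1) a4@(1,0) a5@(4,0) a6@(1,0) a7@(4,0) a8@(1,1) a9@(0,1) | pheromone: 1 2 0 0 / 2 1 0 0 / 0 1 0 0 / 0 0 0 0 / 6 0 0 0
t=2: a0@(4,0) a1@(1,0) a2@(4,0) a3@(4,0) a4@(0,1) a5@(4,0) a6@(0,1) a7@(4,0) a8@(0,1) a9@(4,0) | pheromone: 0 4 0 0 / 2 0 0 0 / 0 0 0 0 / 0 0 0 0 / 11 0 0 0
t=3: a0@(4,0) a1@(0,1) a2@(4,0) a3@(4,0) a4@(4,0) a5@(4,0) a6@(4,0) a7@(4,0) a8@(4,0) a9@(4,0) | pheromone: 0 4 0 0 / 1 0 0 0 / 0 0 0 0 / 0 0 0 0 / 19 0 0 0
t=4: a0@(4,0) a1@(4,0) a2@(4,0) a3@(4,0) a4@(4,0) a5@(4,0) a6@(4,0) a7@(4,0) a8@(4,0) a9@(4,0) | pheromone: 0 3 0 0 / 0 0 0 0 / 0 0 0 0 / 0 0 0 0 / 28 0 0 0
t=5: a0@(4,0) a1@(4,0) a2@(4,0) a3@(4,0) a4@(4,0) a5@(4,0) a6@(4,0) a7@(4,0) a8@(4,0) a9@(4,0) | pheromone: 0 2 0 0 / 0 0 0 0 / 0 0 0 0 / 0 0 0 0 / 37 0 0 0
t=6: a0@(4,0) a1@(4,0) a2@(4,0) a3@(4,0) a4@(4,0) a5@(4,0) a6@(4,0) a7@(4,0) a8@(4,0) a9@(4,0) | pheromone: 0 1 0 0 / 0 0 0 0 / 0 0 0 0 / 0 0 0 0 / 46 0 0 0
t=7: a0@(4,0) a1@(4,0) a2@(4,0) a3@(4,0) a4@(4,0) a5@(4,0) a6@(4,0) a7@(4,0) a8@(4,0) a9@(4,0) | pheromone: 0 0 0 0 / 0 0 0 0 / 0 0 0 0 / 0 0 0 0 / 55 0 0 0

....
....
....
....
F...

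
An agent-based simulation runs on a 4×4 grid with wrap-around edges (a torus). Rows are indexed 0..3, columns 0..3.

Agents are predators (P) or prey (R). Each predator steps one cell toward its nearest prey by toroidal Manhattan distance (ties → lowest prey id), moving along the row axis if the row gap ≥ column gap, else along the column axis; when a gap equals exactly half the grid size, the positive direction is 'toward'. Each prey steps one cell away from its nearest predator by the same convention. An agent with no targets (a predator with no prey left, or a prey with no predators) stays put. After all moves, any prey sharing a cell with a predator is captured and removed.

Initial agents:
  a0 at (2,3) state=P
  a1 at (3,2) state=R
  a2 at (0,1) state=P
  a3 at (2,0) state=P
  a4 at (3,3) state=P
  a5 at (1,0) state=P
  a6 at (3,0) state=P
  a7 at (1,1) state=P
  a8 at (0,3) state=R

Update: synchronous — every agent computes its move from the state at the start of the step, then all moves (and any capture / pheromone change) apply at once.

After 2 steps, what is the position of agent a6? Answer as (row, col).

(0, 1)

t=1: a0@(3,3):P a2@(3,1):P a3@(2,1):P a4@(3,2):P a5@(0,0):P a6@(3,1):P a7@(2,1):P a8@(1,3):R
t=2: a0@(0,3):P a2@(0,1):P a3@(2,2):P a4@(0,2):P a5@(1,0):P a6@(0,1):P a7@(2,2):P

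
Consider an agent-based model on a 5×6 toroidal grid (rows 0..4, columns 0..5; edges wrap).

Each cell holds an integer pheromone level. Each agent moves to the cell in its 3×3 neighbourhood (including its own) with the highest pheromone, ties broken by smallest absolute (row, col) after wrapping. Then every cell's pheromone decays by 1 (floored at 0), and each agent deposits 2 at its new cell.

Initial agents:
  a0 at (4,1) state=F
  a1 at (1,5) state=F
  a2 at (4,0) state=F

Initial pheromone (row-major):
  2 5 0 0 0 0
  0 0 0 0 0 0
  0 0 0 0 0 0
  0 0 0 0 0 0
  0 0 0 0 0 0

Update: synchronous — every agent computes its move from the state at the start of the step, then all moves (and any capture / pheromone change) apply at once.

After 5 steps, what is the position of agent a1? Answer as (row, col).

(0, 1)

t=1: a0@(0,1) a1@(0,0) a2@(0,1) | pheromone: 3 8 0 0 0 0 / 0 0 0 0 0 0 / 0 0 0 0 0 0 / 0 0 0 0 0 0 / 0 0 0 0 0 0
t=2: a0@(0,1) a1@(0,1) a2@(0,1) | pheromone: 2 13 0 0 0 0 / 0 0 0 0 0 0 / 0 0 0 0 0 0 / 0 0 0 0 0 0 / 0 0 0 0 0 0
t=3: a0@(0,1) a1@(0,1) a2@(0,1) | pheromone: 1 18 0 0 0 0 / 0 0 0 0 0 0 / 0 0 0 0 0 0 / 0 0 0 0 0 0 / 0 0 0 0 0 0
t=4: a0@(0,1) a1@(0,1) a2@(0,1) | pheromone: 0 23 0 0 0 0 / 0 0 0 0 0 0 / 0 0 0 0 0 0 / 0 0 0 0 0 0 / 0 0 0 0 0 0
t=5: a0@(0,1) a1@(0,1) a2@(0,1) | pheromone: 0 28 0 0 0 0 / 0 0 0 0 0 0 / 0 0 0 0 0 0 / 0 0 0 0 0 0 / 0 0 0 0 0 0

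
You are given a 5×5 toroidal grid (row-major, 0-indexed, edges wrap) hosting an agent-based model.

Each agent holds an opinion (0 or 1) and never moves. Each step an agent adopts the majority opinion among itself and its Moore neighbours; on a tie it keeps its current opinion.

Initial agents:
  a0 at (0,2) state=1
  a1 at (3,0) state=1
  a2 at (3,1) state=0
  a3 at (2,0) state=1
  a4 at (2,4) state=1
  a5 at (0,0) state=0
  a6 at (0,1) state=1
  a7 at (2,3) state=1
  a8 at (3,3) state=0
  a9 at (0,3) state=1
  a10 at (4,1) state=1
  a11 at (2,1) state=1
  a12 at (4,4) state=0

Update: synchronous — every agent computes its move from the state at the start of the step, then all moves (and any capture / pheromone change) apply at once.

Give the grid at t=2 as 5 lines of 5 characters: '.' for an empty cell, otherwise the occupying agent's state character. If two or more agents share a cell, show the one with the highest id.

t=1: a0@(0,2):1 a1@(3,0):1 a2@(3,1):1 a3@(2,0):1 a4@(2,4):1 a5@(0,0):0 a6@(0,1):1 a7@(2,3):1 a8@(3,3):0 a9@(0,3):1 a10@(4,1):1 a11@(2,1):1 a12@(4,4):0
t=2: (unchanged — steady state)

0111.
.....
11.11
11.0.
.1..0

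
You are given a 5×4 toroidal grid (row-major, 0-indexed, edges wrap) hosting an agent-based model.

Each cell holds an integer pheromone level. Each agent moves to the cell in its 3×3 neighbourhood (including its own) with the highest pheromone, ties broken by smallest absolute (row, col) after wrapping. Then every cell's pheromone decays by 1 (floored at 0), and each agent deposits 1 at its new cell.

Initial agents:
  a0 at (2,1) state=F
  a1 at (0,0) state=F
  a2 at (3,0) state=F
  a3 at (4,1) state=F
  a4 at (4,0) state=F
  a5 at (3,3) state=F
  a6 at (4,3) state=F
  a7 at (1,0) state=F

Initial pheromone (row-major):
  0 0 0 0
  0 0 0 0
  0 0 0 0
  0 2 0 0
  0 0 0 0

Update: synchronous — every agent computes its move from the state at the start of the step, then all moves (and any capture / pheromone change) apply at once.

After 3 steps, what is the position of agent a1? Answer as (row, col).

(0, 0)

t=1: a0@(3,1) a1@(0,0) a2@(3,1) a3@(3,1) a4@(3,1) a5@(2,0) a6@(0,0) a7@(0,0) | pheromone: 3 0 0 0 / 0 0 0 0 / 1 0 0 0 / 0 5 0 0 / 0 0 0 0
t=2: a0@(3,1) a1@(0,0) a2@(3,1) a3@(3,1) a4@(3,1) a5@(3,1) a6@(0,0) a7@(0,0) | pheromone: 5 0 0 0 / 0 0 0 0 / 0 0 0 0 / 0 9 0 0 / 0 0 0 0
t=3: a0@(3,1) a1@(0,0) a2@(3,1) a3@(3,1) a4@(3,1) a5@(3,1) a6@(0,0) a7@(0,0) | pheromone: 7 0 0 0 / 0 0 0 0 / 0 0 0 0 / 0 13 0 0 / 0 0 0 0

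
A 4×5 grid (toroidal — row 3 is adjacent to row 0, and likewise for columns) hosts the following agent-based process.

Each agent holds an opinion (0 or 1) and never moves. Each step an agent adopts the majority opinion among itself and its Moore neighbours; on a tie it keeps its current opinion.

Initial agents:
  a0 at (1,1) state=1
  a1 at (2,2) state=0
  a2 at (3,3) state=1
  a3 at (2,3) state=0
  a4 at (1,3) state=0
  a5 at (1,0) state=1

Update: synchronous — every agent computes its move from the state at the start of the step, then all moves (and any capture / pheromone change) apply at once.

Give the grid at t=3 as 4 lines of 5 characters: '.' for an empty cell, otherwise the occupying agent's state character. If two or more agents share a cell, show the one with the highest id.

t=1: a0@(1,1):1 a1@(2,2):0 a2@(3,3):0 a3@(2,3):0 a4@(1,3):0 a5@(1,0):1
t=2: (unchanged — steady state)

.....
11.0.
..00.
...0.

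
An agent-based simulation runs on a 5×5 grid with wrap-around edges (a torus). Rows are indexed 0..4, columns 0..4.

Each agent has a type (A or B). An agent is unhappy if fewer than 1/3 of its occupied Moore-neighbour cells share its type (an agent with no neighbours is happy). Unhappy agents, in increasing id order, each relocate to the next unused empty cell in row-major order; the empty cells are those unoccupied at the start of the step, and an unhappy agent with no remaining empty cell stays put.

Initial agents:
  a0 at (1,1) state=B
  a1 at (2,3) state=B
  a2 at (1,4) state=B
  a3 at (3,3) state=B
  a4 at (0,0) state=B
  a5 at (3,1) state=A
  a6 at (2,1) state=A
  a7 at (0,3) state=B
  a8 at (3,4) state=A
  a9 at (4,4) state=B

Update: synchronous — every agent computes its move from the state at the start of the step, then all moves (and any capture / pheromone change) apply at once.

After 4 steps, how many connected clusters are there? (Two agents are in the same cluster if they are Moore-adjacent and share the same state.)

t=1: a0@(1,1):B a1@(2,3):B a2@(1,4):B a3@(3,3):B a4@(0,0):B a5@(3,1):A a6@(2,1):A a7@(0,3):B a8@(0,1):A a9@(4,4):B
t=2: a0@(1,1):B a1@(2,3):B a2@(1,4):B a3@(3,3):B a4@(0,0):B a5@(3,1):A a6@(2,1):A a7@(0,3):B a8@(0,2):A a9@(4,4):B
t=3: a0@(1,1):B a1@(2,3):B a2@(1,4):B a3@(3,3):B a4@(0,0):B a5@(3,1):A a6@(2,1):A a7@(0,3):B a8@(0,1):A a9@(4,4):B
t=4: a0@(1,1):B a1@(2,3):B a2@(1,4):B a3@(3,3):B a4@(0,0):B a5@(3,1):A a6@(2,1):A a7@(0,3):B a8@(0,2):A a9@(4,4):B

3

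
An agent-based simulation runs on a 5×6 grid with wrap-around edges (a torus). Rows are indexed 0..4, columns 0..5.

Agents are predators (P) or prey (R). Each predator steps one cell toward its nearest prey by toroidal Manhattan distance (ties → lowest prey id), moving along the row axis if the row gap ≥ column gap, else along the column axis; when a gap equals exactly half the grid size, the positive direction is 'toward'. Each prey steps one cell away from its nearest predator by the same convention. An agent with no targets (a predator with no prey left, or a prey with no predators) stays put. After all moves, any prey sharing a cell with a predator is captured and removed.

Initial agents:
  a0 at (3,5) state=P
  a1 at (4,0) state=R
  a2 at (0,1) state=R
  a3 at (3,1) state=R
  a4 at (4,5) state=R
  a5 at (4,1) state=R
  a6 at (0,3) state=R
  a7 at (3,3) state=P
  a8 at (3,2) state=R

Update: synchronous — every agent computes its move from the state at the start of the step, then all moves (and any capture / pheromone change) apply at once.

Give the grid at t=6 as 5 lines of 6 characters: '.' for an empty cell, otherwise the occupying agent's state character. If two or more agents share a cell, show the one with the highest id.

R....R
......
......
..P...
..R..P

t=1: a0@(4,5):P a1@(0,0):R a2@(1,1):R a4@(0,5):R a5@(4,2):R a6@(1,3):R a7@(3,2):P a8@(3,1):R
t=2: a0@(0,5):P a1@(1,0):R a2@(0,1):R a4@(1,5):R a5@(0,2):R a6@(0,3):R a7@(4,2):P a8@(3,0):R
t=3: a0@(1,5):P a1@(2,0):R a4@(2,5):R a5@(1,2):R a7@(0,2):P a8@(2,0):R
t=4: a0@(2,5):P a1@(3,0):R a4@(3,5):R a5@(2,2):R a7@(1,2):P a8@(3,0):R
t=5: a0@(3,5):P a1@(4,0):R a4@(4,5):R a5@(3,2):R a7@(2,2):P a8@(4,0):R
t=6: a0@(4,5):P a1@(0,0):R a4@(0,5):R a5@(4,2):R a7@(3,2):P a8@(0,0):R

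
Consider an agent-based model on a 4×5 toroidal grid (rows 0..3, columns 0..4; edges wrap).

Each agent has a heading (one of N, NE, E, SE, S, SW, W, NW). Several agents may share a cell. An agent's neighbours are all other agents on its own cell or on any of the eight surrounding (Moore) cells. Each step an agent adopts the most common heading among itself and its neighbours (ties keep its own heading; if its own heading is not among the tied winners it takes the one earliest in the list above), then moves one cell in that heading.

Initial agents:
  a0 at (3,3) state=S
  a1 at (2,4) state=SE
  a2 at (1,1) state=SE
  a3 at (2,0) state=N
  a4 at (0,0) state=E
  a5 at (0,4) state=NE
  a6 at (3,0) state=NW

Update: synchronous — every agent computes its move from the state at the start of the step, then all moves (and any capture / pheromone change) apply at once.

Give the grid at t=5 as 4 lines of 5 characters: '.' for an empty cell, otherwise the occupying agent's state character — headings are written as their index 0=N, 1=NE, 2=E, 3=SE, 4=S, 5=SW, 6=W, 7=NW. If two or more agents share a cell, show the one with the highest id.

t=1: a0@(0,3):S a1@(3,0):SE a2@(2,2):SE a3@(3,1):SE a4@(0,1):E a5@(3,0):NE a6@(2,4):NW
t=2: a0@(1,3):S a1@(0,1):SE a2@(3,3):SE a3@(0,2):SE a4@(1,2):SE a5@(0,1):SE a6@(1,3):NW
t=3: a0@(2,4):SE a1@(1,2):SE a2@(0,4):SE a3@(1,3):SE a4@(2,3):SE a5@(1,2):SE a6@(2,4):SE
t=4: a0@(3,0):SE a1@(2,3):SE a2@(1,0):SE a3@(2,4):SE a4@(3,4):SE a5@(2,3):SE a6@(3,0):SE
t=5: a0@(0,1):SE a1@(3,4):SE a2@(2,1):SE a3@(3,0):SE a4@(0,0):SE a5@(3,4):SE a6@(0,1):SE

33...
.....
.3...
3...3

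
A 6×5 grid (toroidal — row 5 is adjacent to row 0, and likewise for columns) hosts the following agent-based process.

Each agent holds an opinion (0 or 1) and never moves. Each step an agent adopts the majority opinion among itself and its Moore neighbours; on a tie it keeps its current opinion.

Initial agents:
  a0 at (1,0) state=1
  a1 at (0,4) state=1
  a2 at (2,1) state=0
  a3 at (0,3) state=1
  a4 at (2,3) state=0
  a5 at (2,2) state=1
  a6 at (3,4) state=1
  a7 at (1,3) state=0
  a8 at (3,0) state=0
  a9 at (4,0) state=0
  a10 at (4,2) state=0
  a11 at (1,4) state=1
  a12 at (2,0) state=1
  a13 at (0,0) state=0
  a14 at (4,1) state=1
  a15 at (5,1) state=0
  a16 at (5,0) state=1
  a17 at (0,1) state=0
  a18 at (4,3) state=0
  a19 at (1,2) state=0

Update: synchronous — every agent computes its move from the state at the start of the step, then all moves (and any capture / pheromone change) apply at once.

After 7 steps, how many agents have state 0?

13

t=1: a0@(1,0):1 a1@(0,4):1 a2@(2,1):0 a3@(0,3):1 a4@(2,3):0 a5@(2,2):0 a6@(3,4):0 a7@(1,3):1 a8@(3,0):0 a9@(4,0):0 a10@(4,2):0 a11@(1,4):1 a12@(2,0):1 a13@(0,0):1 a14@(4,1):0 a15@(5,1):0 a16@(5,0):0 a17@(0,1):0 a18@(4,3):0 a19@(1,2):0
t=2: (unchanged — steady state)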